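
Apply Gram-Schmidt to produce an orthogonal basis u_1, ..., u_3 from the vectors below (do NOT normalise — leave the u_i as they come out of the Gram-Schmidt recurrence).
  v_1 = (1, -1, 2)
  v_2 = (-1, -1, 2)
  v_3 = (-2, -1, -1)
Orthogonal basis:
  u_1 = (1, -1, 2)
  u_2 = (-5/3, -1/3, 2/3)
  u_3 = (0, -6/5, -3/5)

Apply the Gram-Schmidt recurrence
  u_1 = v_1
  u_i = v_i − Σ_{j<i} ((v_i · u_j) / (u_j · u_j)) · u_j.

Step by step this gives:
  u_1 = (1, -1, 2)
  u_2 = (-5/3, -1/3, 2/3)
  u_3 = (0, -6/5, -3/5)

Orthogonality check:
  u_2 · u_1 = 0 (should be 0)
  u_3 · u_1 = 0 (should be 0)
  u_3 · u_2 = 0 (should be 0)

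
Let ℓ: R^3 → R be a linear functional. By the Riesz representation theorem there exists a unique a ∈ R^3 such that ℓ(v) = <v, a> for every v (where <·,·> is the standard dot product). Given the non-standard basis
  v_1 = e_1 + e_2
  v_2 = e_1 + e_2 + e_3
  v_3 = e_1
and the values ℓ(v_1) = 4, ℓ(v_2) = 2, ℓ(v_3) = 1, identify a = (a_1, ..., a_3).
a = (1, 3, -2)

Write a = (a_1, ..., a_3) in the standard basis. For each basis vector v_i, ℓ(v_i) = <v_i, a> is a linear equation in the a_j's. Collect the n equations into a matrix system V a = ℓ, where row i of V is v_i (expressed in the standard basis). Since V is invertible (lower-triangular with 1s on the diagonal, up to permutation), solve by back-substitution:
  V =
[[1, 1, 0],
 [1, 1, 1],
 [1, 0, 0]]
  V a = (4, 2, 1)
Solving gives a = (1, 3, -2).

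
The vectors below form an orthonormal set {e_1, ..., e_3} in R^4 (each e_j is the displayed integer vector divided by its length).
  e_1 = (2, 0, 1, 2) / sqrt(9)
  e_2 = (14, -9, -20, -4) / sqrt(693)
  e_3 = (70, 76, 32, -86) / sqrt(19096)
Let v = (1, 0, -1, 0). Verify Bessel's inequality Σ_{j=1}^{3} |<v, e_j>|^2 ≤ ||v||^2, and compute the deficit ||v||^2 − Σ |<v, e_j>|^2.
Σ |<v, e_j>|^2 = 115/62; ||v||^2 = 2; deficit = 9/62

Write each e_j = u_j / sqrt(<u_j, u_j>) where u_j is the displayed integer vector. Then <v, e_j> = <v, u_j> / sqrt(<u_j, u_j>), so |<v, e_j>|^2 = <v, u_j>^2 / <u_j, u_j>.
Coefficients: <v, e_1> = 1/sqrt(9), <v, e_2> = 34/sqrt(693), <v, e_3> = 38/sqrt(19096).
Square and sum: Σ |<v, e_j>|^2 = 115/62.
Compute ||v||^2 = v·v = 2.
Deficit = 2 − 115/62 = 9/62 ≥ 0, confirming Bessel's inequality. (The deficit equals ||v − Σ <v,e_j> e_j||^2, the squared distance from v to span{e_j}.)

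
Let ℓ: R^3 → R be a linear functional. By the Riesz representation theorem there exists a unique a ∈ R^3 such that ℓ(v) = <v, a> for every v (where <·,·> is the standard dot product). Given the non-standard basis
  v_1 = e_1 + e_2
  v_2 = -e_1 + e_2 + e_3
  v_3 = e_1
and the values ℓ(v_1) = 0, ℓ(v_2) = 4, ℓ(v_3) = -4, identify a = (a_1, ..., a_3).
a = (-4, 4, -4)

Write a = (a_1, ..., a_3) in the standard basis. For each basis vector v_i, ℓ(v_i) = <v_i, a> is a linear equation in the a_j's. Collect the n equations into a matrix system V a = ℓ, where row i of V is v_i (expressed in the standard basis). Since V is invertible (lower-triangular with 1s on the diagonal, up to permutation), solve by back-substitution:
  V =
[[1, 1, 0],
 [-1, 1, 1],
 [1, 0, 0]]
  V a = (0, 4, -4)
Solving gives a = (-4, 4, -4).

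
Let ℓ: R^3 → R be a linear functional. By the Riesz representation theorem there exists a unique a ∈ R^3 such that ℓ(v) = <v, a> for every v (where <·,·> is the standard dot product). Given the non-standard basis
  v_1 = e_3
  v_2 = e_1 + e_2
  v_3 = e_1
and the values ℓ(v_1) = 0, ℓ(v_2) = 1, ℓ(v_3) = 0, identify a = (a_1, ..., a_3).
a = (0, 1, 0)

Write a = (a_1, ..., a_3) in the standard basis. For each basis vector v_i, ℓ(v_i) = <v_i, a> is a linear equation in the a_j's. Collect the n equations into a matrix system V a = ℓ, where row i of V is v_i (expressed in the standard basis). Since V is invertible (lower-triangular with 1s on the diagonal, up to permutation), solve by back-substitution:
  V =
[[0, 0, 1],
 [1, 1, 0],
 [1, 0, 0]]
  V a = (0, 1, 0)
Solving gives a = (0, 1, 0).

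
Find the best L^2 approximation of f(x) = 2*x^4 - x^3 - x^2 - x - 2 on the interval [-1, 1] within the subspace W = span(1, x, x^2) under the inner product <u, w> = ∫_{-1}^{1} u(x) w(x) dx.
g(x) = 5*x^2/7 - 8*x/5 - 76/35

The best approximation g ∈ W is the orthogonal projection of f onto W. Writing g = a_0 + a_1 x + a_2 x^2, the coefficients solve the normal equations G · a = b where
  G_{ij} = <φ_i, φ_j> and b_i = <f, φ_i>, with φ_0 = 1, φ_1 = x, φ_2 = x^2.
G =
  [2, 0, 2/3]
  [0, 2/3, 0]
  [2/3, 0, 2/5],
b = (-58/15, -16/15, -122/105).
Solving gives a_0 = -76/35, a_1 = -8/5, a_2 = 5/7, so
  g(x) = 5*x^2/7 - 8*x/5 - 76/35.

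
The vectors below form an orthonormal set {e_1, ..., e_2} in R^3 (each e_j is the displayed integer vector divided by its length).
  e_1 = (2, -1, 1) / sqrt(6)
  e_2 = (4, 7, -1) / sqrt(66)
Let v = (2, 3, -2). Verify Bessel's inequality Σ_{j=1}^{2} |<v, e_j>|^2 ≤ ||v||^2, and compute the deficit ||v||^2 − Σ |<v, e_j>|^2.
Σ |<v, e_j>|^2 = 162/11; ||v||^2 = 17; deficit = 25/11

Write each e_j = u_j / sqrt(<u_j, u_j>) where u_j is the displayed integer vector. Then <v, e_j> = <v, u_j> / sqrt(<u_j, u_j>), so |<v, e_j>|^2 = <v, u_j>^2 / <u_j, u_j>.
Coefficients: <v, e_1> = -1/sqrt(6), <v, e_2> = 31/sqrt(66).
Square and sum: Σ |<v, e_j>|^2 = 162/11.
Compute ||v||^2 = v·v = 17.
Deficit = 17 − 162/11 = 25/11 ≥ 0, confirming Bessel's inequality. (The deficit equals ||v − Σ <v,e_j> e_j||^2, the squared distance from v to span{e_j}.)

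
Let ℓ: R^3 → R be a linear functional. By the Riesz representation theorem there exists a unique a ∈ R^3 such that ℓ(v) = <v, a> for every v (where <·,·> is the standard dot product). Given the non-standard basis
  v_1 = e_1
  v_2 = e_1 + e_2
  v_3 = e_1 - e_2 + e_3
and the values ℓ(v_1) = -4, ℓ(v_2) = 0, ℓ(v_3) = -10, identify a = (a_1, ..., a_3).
a = (-4, 4, -2)

Write a = (a_1, ..., a_3) in the standard basis. For each basis vector v_i, ℓ(v_i) = <v_i, a> is a linear equation in the a_j's. Collect the n equations into a matrix system V a = ℓ, where row i of V is v_i (expressed in the standard basis). Since V is invertible (lower-triangular with 1s on the diagonal, up to permutation), solve by back-substitution:
  V =
[[1, 0, 0],
 [1, 1, 0],
 [1, -1, 1]]
  V a = (-4, 0, -10)
Solving gives a = (-4, 4, -2).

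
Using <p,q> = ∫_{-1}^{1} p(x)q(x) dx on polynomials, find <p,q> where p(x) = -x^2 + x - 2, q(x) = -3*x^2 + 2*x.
<p,q> = 98/15

Expand the product: p(x)·q(x) = 3*x^4 - 5*x^3 + 8*x^2 - 4*x.
∫_{-1}^{1} of each monomial x^k gives [2/(k+1) if k even, 0 if k odd]. Integrating term-by-term (or equivalently evaluating the antiderivative F(x) = 3*x^5/5 - 5*x^4/4 + 8*x^3/3 - 2*x^2 at the endpoints):
  F(1) − F(−1) = 1/60 − (-391/60) = 98/15.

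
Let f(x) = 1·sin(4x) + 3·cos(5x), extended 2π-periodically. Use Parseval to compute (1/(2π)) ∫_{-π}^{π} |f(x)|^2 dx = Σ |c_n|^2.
Σ |c_n|^2 = 5

Expand |f|^2 and use orthogonality of {sin(nx), cos(mx)} on [-π, π]:
  ∫_{-π}^{π} sin(nx)^2 dx = π, ∫ cos(mx)^2 dx = π, and cross terms integrate to 0.
So ∫_{-π}^{π} f(x)^2 dx = 1^2 · π + 3^2 · π = (1 + 9)π.
Divide by 2π: (1 + 9)/2 = 5.
By Parseval, this equals Σ |c_n|^2.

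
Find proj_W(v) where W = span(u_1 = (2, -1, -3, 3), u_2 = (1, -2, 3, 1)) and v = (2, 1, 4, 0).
proj_W(v) = (36/341, -405/341, 1107/341, -75/341)

Set up U = [u_1 | ... | u_2] ∈ R^(4×2). The projector onto W = col(U) is P = U (U^T U)^(-1) U^T.
Compute U^T U =
  [23, -2]
  [-2, 15],
and U^T v = (-9, 12).
Solve U^T U · c = U^T v for the coefficients: c = (-111/341, 258/341). The projection is proj_W(v) = U c.
Check: (v - proj_W(v)) · u_1 = 0  (should be 0).
Check: (v - proj_W(v)) · u_2 = 0  (should be 0).
Result: proj_W(v) = (36/341, -405/341, 1107/341, -75/341).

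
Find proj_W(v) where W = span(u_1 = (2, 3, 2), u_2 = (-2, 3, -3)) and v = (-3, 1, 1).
proj_W(v) = (-234/373, 255/373, -335/373)

Set up U = [u_1 | ... | u_2] ∈ R^(3×2). The projector onto W = col(U) is P = U (U^T U)^(-1) U^T.
Compute U^T U =
  [17, -1]
  [-1, 22],
and U^T v = (-1, 6).
Solve U^T U · c = U^T v for the coefficients: c = (-16/373, 101/373). The projection is proj_W(v) = U c.
Check: (v - proj_W(v)) · u_1 = 0  (should be 0).
Check: (v - proj_W(v)) · u_2 = 0  (should be 0).
Result: proj_W(v) = (-234/373, 255/373, -335/373).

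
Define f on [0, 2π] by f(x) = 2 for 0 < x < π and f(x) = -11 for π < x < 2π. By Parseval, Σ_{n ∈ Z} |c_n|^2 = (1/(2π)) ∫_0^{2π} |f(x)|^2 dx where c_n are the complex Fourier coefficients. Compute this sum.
Σ |c_n|^2 = 125/2

Parseval equates the L^2 energy of f (normalised by 1/(2π)) with the ℓ^2 sum of its Fourier coefficients: (1/(2π)) ∫_0^{2π} |f|^2 = Σ |c_n|^2.
Compute the left side: (1/(2π)) [∫_0^π 2^2 dx + ∫_π^{2π} (-11)^2 dx] = (1/(2π)) · (4π + 121π) = (4 + 121)/2 = 125/2.
So Σ_{n ∈ Z} |c_n|^2 = 125/2.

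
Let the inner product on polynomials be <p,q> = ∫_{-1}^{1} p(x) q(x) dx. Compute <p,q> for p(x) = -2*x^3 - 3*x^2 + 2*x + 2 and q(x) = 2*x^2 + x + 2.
<p,q> = 24/5

Expand the product: p(x)·q(x) = -4*x^5 - 8*x^4 - 3*x^3 + 6*x + 4.
∫_{-1}^{1} of each monomial x^k gives [2/(k+1) if k even, 0 if k odd]. Integrating term-by-term (or equivalently evaluating the antiderivative F(x) = -2*x^6/3 - 8*x^5/5 - 3*x^4/4 + 3*x^2 + 4*x at the endpoints):
  F(1) − F(−1) = 239/60 − (-49/60) = 24/5.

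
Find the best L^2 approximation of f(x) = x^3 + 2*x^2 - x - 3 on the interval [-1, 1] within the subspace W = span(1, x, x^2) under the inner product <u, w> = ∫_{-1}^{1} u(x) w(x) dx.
g(x) = 2*x^2 - 2*x/5 - 3

The best approximation g ∈ W is the orthogonal projection of f onto W. Writing g = a_0 + a_1 x + a_2 x^2, the coefficients solve the normal equations G · a = b where
  G_{ij} = <φ_i, φ_j> and b_i = <f, φ_i>, with φ_0 = 1, φ_1 = x, φ_2 = x^2.
G =
  [2, 0, 2/3]
  [0, 2/3, 0]
  [2/3, 0, 2/5],
b = (-14/3, -4/15, -6/5).
Solving gives a_0 = -3, a_1 = -2/5, a_2 = 2, so
  g(x) = 2*x^2 - 2*x/5 - 3.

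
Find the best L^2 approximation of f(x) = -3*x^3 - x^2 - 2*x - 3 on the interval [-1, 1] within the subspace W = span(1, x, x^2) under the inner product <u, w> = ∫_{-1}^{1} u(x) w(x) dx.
g(x) = -x^2 - 19*x/5 - 3

The best approximation g ∈ W is the orthogonal projection of f onto W. Writing g = a_0 + a_1 x + a_2 x^2, the coefficients solve the normal equations G · a = b where
  G_{ij} = <φ_i, φ_j> and b_i = <f, φ_i>, with φ_0 = 1, φ_1 = x, φ_2 = x^2.
G =
  [2, 0, 2/3]
  [0, 2/3, 0]
  [2/3, 0, 2/5],
b = (-20/3, -38/15, -12/5).
Solving gives a_0 = -3, a_1 = -19/5, a_2 = -1, so
  g(x) = -x^2 - 19*x/5 - 3.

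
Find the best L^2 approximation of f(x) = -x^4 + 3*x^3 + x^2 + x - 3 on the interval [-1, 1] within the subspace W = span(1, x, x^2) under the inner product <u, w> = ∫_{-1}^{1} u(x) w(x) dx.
g(x) = x^2/7 + 14*x/5 - 102/35

The best approximation g ∈ W is the orthogonal projection of f onto W. Writing g = a_0 + a_1 x + a_2 x^2, the coefficients solve the normal equations G · a = b where
  G_{ij} = <φ_i, φ_j> and b_i = <f, φ_i>, with φ_0 = 1, φ_1 = x, φ_2 = x^2.
G =
  [2, 0, 2/3]
  [0, 2/3, 0]
  [2/3, 0, 2/5],
b = (-86/15, 28/15, -66/35).
Solving gives a_0 = -102/35, a_1 = 14/5, a_2 = 1/7, so
  g(x) = x^2/7 + 14*x/5 - 102/35.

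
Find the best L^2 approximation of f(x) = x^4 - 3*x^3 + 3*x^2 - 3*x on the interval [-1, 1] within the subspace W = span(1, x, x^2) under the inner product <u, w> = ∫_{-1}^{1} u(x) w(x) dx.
g(x) = 27*x^2/7 - 24*x/5 - 3/35

The best approximation g ∈ W is the orthogonal projection of f onto W. Writing g = a_0 + a_1 x + a_2 x^2, the coefficients solve the normal equations G · a = b where
  G_{ij} = <φ_i, φ_j> and b_i = <f, φ_i>, with φ_0 = 1, φ_1 = x, φ_2 = x^2.
G =
  [2, 0, 2/3]
  [0, 2/3, 0]
  [2/3, 0, 2/5],
b = (12/5, -16/5, 52/35).
Solving gives a_0 = -3/35, a_1 = -24/5, a_2 = 27/7, so
  g(x) = 27*x^2/7 - 24*x/5 - 3/35.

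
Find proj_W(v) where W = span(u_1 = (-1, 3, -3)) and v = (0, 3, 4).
proj_W(v) = (3/19, -9/19, 9/19)

Set up U = [u_1 | ... | u_1] ∈ R^(3×1). The projector onto W = col(U) is P = U (U^T U)^(-1) U^T.
Compute U^T U =
  [19],
and U^T v = (-3).
Solve U^T U · c = U^T v for the coefficients: c = (-3/19). The projection is proj_W(v) = U c.
Check: (v - proj_W(v)) · u_1 = 0  (should be 0).
Result: proj_W(v) = (3/19, -9/19, 9/19).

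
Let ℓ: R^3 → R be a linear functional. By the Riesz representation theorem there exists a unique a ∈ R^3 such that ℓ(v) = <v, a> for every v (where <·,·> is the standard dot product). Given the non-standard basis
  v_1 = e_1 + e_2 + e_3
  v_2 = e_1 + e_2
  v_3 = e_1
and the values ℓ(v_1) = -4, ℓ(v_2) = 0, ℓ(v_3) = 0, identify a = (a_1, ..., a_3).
a = (0, 0, -4)

Write a = (a_1, ..., a_3) in the standard basis. For each basis vector v_i, ℓ(v_i) = <v_i, a> is a linear equation in the a_j's. Collect the n equations into a matrix system V a = ℓ, where row i of V is v_i (expressed in the standard basis). Since V is invertible (lower-triangular with 1s on the diagonal, up to permutation), solve by back-substitution:
  V =
[[1, 1, 1],
 [1, 1, 0],
 [1, 0, 0]]
  V a = (-4, 0, 0)
Solving gives a = (0, 0, -4).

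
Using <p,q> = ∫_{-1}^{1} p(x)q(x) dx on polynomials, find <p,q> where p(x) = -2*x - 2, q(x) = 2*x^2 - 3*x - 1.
<p,q> = 16/3

Expand the product: p(x)·q(x) = -4*x^3 + 2*x^2 + 8*x + 2.
∫_{-1}^{1} of each monomial x^k gives [2/(k+1) if k even, 0 if k odd]. Integrating term-by-term (or equivalently evaluating the antiderivative F(x) = -x^4 + 2*x^3/3 + 4*x^2 + 2*x at the endpoints):
  F(1) − F(−1) = 17/3 − (1/3) = 16/3.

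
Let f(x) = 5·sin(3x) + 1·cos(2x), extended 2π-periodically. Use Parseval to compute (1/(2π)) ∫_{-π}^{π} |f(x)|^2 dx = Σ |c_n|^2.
Σ |c_n|^2 = 13

Expand |f|^2 and use orthogonality of {sin(nx), cos(mx)} on [-π, π]:
  ∫_{-π}^{π} sin(nx)^2 dx = π, ∫ cos(mx)^2 dx = π, and cross terms integrate to 0.
So ∫_{-π}^{π} f(x)^2 dx = 5^2 · π + 1^2 · π = (25 + 1)π.
Divide by 2π: (25 + 1)/2 = 13.
By Parseval, this equals Σ |c_n|^2.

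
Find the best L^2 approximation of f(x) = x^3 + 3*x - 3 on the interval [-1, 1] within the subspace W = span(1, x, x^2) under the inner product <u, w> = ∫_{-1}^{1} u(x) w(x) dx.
g(x) = 18*x/5 - 3

The best approximation g ∈ W is the orthogonal projection of f onto W. Writing g = a_0 + a_1 x + a_2 x^2, the coefficients solve the normal equations G · a = b where
  G_{ij} = <φ_i, φ_j> and b_i = <f, φ_i>, with φ_0 = 1, φ_1 = x, φ_2 = x^2.
G =
  [2, 0, 2/3]
  [0, 2/3, 0]
  [2/3, 0, 2/5],
b = (-6, 12/5, -2).
Solving gives a_0 = -3, a_1 = 18/5, a_2 = 0, so
  g(x) = 18*x/5 - 3.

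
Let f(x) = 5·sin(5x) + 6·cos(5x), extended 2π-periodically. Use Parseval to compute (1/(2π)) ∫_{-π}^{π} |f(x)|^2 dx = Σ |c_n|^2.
Σ |c_n|^2 = 61/2

Expand |f|^2 and use orthogonality of {sin(nx), cos(mx)} on [-π, π]:
  ∫_{-π}^{π} sin(nx)^2 dx = π, ∫ cos(mx)^2 dx = π, and cross terms integrate to 0.
So ∫_{-π}^{π} f(x)^2 dx = 5^2 · π + 6^2 · π = (25 + 36)π.
Divide by 2π: (25 + 36)/2 = 61/2.
By Parseval, this equals Σ |c_n|^2.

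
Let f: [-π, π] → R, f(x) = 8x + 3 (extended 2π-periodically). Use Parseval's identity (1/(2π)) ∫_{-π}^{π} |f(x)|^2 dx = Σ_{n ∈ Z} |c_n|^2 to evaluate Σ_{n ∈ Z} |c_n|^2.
Σ |c_n|^2 = 64π^2/3 + 9

Expand and integrate term by term over [-π, π]:
  ∫ (8x)^2 dx = 64·(2π^3/3); ∫ 2·8·(3)·x dx = 0 (odd integrand); ∫ 3^2 dx = 9·2π.
So (1/(2π)) ∫_{-π}^{π} (8x + 3)^2 dx = 64π^2/3 + 9 = 64π^2/3 + 9.
Parseval ⇒ Σ |c_n|^2 = 64π^2/3 + 9.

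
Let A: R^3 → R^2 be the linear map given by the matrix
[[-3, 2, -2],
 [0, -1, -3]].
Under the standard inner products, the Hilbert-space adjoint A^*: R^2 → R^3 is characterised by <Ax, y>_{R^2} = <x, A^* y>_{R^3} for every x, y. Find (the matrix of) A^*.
A^* = A^T =
[[-3, 0],
 [2, -1],
 [-2, -3]]

For real matrices with standard dot products, the defining identity <Ax, y> = <x, A^* y> gives (Ax)^T y = x^T (A^*) y, i.e. x^T A^T y = x^T (A^*) y. Since this holds for all x, y, we must have A^* = A^T. Therefore
A^* =
[[-3, 0],
 [2, -1],
 [-2, -3]].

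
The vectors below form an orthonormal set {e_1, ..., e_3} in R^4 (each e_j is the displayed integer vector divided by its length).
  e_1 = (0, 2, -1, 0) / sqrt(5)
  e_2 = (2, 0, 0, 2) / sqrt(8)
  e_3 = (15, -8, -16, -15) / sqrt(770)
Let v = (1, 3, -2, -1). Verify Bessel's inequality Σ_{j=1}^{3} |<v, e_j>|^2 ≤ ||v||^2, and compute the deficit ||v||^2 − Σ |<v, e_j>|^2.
Σ |<v, e_j>|^2 = 1130/77; ||v||^2 = 15; deficit = 25/77

Write each e_j = u_j / sqrt(<u_j, u_j>) where u_j is the displayed integer vector. Then <v, e_j> = <v, u_j> / sqrt(<u_j, u_j>), so |<v, e_j>|^2 = <v, u_j>^2 / <u_j, u_j>.
Coefficients: <v, e_1> = 8/sqrt(5), <v, e_2> = 0/sqrt(8), <v, e_3> = 38/sqrt(770).
Square and sum: Σ |<v, e_j>|^2 = 1130/77.
Compute ||v||^2 = v·v = 15.
Deficit = 15 − 1130/77 = 25/77 ≥ 0, confirming Bessel's inequality. (The deficit equals ||v − Σ <v,e_j> e_j||^2, the squared distance from v to span{e_j}.)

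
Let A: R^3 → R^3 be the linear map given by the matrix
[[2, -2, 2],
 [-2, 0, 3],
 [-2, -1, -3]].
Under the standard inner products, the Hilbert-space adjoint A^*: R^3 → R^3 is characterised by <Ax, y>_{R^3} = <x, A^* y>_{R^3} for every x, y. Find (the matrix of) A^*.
A^* = A^T =
[[2, -2, -2],
 [-2, 0, -1],
 [2, 3, -3]]

For real matrices with standard dot products, the defining identity <Ax, y> = <x, A^* y> gives (Ax)^T y = x^T (A^*) y, i.e. x^T A^T y = x^T (A^*) y. Since this holds for all x, y, we must have A^* = A^T. Therefore
A^* =
[[2, -2, -2],
 [-2, 0, -1],
 [2, 3, -3]].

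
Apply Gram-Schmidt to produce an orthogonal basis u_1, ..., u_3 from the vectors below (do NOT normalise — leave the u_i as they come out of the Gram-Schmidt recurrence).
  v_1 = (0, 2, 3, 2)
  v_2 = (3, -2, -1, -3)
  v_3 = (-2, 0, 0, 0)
Orthogonal basis:
  u_1 = (0, 2, 3, 2)
  u_2 = (3, -8/17, 22/17, -25/17)
  u_3 = (-23/37, -8/37, 22/37, -25/37)

Apply the Gram-Schmidt recurrence
  u_1 = v_1
  u_i = v_i − Σ_{j<i} ((v_i · u_j) / (u_j · u_j)) · u_j.

Step by step this gives:
  u_1 = (0, 2, 3, 2)
  u_2 = (3, -8/17, 22/17, -25/17)
  u_3 = (-23/37, -8/37, 22/37, -25/37)

Orthogonality check:
  u_2 · u_1 = 0 (should be 0)
  u_3 · u_1 = 0 (should be 0)
  u_3 · u_2 = 0 (should be 0)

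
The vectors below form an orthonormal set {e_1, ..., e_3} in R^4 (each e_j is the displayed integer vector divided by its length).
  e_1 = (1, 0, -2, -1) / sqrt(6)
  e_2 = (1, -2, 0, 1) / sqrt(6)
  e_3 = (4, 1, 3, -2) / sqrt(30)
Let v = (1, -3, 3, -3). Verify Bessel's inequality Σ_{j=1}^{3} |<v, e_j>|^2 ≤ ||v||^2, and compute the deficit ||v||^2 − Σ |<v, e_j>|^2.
Σ |<v, e_j>|^2 = 178/15; ||v||^2 = 28; deficit = 242/15

Write each e_j = u_j / sqrt(<u_j, u_j>) where u_j is the displayed integer vector. Then <v, e_j> = <v, u_j> / sqrt(<u_j, u_j>), so |<v, e_j>|^2 = <v, u_j>^2 / <u_j, u_j>.
Coefficients: <v, e_1> = -2/sqrt(6), <v, e_2> = 4/sqrt(6), <v, e_3> = 16/sqrt(30).
Square and sum: Σ |<v, e_j>|^2 = 178/15.
Compute ||v||^2 = v·v = 28.
Deficit = 28 − 178/15 = 242/15 ≥ 0, confirming Bessel's inequality. (The deficit equals ||v − Σ <v,e_j> e_j||^2, the squared distance from v to span{e_j}.)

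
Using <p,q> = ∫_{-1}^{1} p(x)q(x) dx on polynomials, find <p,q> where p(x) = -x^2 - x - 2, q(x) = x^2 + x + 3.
<p,q> = -82/5

Expand the product: p(x)·q(x) = -x^4 - 2*x^3 - 6*x^2 - 5*x - 6.
∫_{-1}^{1} of each monomial x^k gives [2/(k+1) if k even, 0 if k odd]. Integrating term-by-term (or equivalently evaluating the antiderivative F(x) = -x^5/5 - x^4/2 - 2*x^3 - 5*x^2/2 - 6*x at the endpoints):
  F(1) − F(−1) = -56/5 − (26/5) = -82/5.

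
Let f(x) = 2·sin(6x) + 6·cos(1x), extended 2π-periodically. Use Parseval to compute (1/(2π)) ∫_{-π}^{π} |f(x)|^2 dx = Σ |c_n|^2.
Σ |c_n|^2 = 20

Expand |f|^2 and use orthogonality of {sin(nx), cos(mx)} on [-π, π]:
  ∫_{-π}^{π} sin(nx)^2 dx = π, ∫ cos(mx)^2 dx = π, and cross terms integrate to 0.
So ∫_{-π}^{π} f(x)^2 dx = 2^2 · π + 6^2 · π = (4 + 36)π.
Divide by 2π: (4 + 36)/2 = 20.
By Parseval, this equals Σ |c_n|^2.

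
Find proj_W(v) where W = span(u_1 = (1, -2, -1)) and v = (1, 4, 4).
proj_W(v) = (-11/6, 11/3, 11/6)

Set up U = [u_1 | ... | u_1] ∈ R^(3×1). The projector onto W = col(U) is P = U (U^T U)^(-1) U^T.
Compute U^T U =
  [6],
and U^T v = (-11).
Solve U^T U · c = U^T v for the coefficients: c = (-11/6). The projection is proj_W(v) = U c.
Check: (v - proj_W(v)) · u_1 = 0  (should be 0).
Result: proj_W(v) = (-11/6, 11/3, 11/6).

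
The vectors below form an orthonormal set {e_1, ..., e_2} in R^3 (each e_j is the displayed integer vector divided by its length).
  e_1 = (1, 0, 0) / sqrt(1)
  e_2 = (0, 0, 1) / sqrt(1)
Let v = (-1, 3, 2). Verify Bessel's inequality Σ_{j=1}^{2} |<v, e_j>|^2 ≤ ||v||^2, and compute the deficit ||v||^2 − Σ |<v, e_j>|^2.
Σ |<v, e_j>|^2 = 5; ||v||^2 = 14; deficit = 9

Write each e_j = u_j / sqrt(<u_j, u_j>) where u_j is the displayed integer vector. Then <v, e_j> = <v, u_j> / sqrt(<u_j, u_j>), so |<v, e_j>|^2 = <v, u_j>^2 / <u_j, u_j>.
Coefficients: <v, e_1> = -1/sqrt(1), <v, e_2> = 2/sqrt(1).
Square and sum: Σ |<v, e_j>|^2 = 5.
Compute ||v||^2 = v·v = 14.
Deficit = 14 − 5 = 9 ≥ 0, confirming Bessel's inequality. (The deficit equals ||v − Σ <v,e_j> e_j||^2, the squared distance from v to span{e_j}.)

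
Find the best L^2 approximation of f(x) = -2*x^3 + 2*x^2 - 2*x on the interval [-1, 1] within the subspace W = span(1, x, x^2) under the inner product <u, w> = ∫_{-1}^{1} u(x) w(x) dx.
g(x) = 2*x^2 - 16*x/5

The best approximation g ∈ W is the orthogonal projection of f onto W. Writing g = a_0 + a_1 x + a_2 x^2, the coefficients solve the normal equations G · a = b where
  G_{ij} = <φ_i, φ_j> and b_i = <f, φ_i>, with φ_0 = 1, φ_1 = x, φ_2 = x^2.
G =
  [2, 0, 2/3]
  [0, 2/3, 0]
  [2/3, 0, 2/5],
b = (4/3, -32/15, 4/5).
Solving gives a_0 = 0, a_1 = -16/5, a_2 = 2, so
  g(x) = 2*x^2 - 16*x/5.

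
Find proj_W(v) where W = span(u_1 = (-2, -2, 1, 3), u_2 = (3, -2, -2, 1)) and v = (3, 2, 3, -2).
proj_W(v) = (273/323, 32/17, -103/323, -778/323)

Set up U = [u_1 | ... | u_2] ∈ R^(4×2). The projector onto W = col(U) is P = U (U^T U)^(-1) U^T.
Compute U^T U =
  [18, -1]
  [-1, 18],
and U^T v = (-13, -3).
Solve U^T U · c = U^T v for the coefficients: c = (-237/323, -67/323). The projection is proj_W(v) = U c.
Check: (v - proj_W(v)) · u_1 = 0  (should be 0).
Check: (v - proj_W(v)) · u_2 = 0  (should be 0).
Result: proj_W(v) = (273/323, 32/17, -103/323, -778/323).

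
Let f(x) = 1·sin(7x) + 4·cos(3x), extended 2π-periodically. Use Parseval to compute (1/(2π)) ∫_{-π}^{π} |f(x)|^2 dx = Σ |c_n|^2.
Σ |c_n|^2 = 17/2

Expand |f|^2 and use orthogonality of {sin(nx), cos(mx)} on [-π, π]:
  ∫_{-π}^{π} sin(nx)^2 dx = π, ∫ cos(mx)^2 dx = π, and cross terms integrate to 0.
So ∫_{-π}^{π} f(x)^2 dx = 1^2 · π + 4^2 · π = (1 + 16)π.
Divide by 2π: (1 + 16)/2 = 17/2.
By Parseval, this equals Σ |c_n|^2.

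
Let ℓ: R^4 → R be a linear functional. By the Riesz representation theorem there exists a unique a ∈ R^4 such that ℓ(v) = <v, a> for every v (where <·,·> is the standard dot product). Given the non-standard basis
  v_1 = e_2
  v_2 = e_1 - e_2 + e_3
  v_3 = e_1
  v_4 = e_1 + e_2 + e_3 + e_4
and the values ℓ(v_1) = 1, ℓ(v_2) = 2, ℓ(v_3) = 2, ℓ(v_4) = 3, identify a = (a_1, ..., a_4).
a = (2, 1, 1, -1)

Write a = (a_1, ..., a_4) in the standard basis. For each basis vector v_i, ℓ(v_i) = <v_i, a> is a linear equation in the a_j's. Collect the n equations into a matrix system V a = ℓ, where row i of V is v_i (expressed in the standard basis). Since V is invertible (lower-triangular with 1s on the diagonal, up to permutation), solve by back-substitution:
  V =
[[0, 1, 0, 0],
 [1, -1, 1, 0],
 [1, 0, 0, 0],
 [1, 1, 1, 1]]
  V a = (1, 2, 2, 3)
Solving gives a = (2, 1, 1, -1).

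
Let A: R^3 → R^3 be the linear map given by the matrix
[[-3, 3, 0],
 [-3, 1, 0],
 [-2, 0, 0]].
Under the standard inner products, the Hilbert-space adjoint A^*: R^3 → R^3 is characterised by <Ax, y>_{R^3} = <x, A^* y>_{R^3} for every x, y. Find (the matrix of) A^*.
A^* = A^T =
[[-3, -3, -2],
 [3, 1, 0],
 [0, 0, 0]]

For real matrices with standard dot products, the defining identity <Ax, y> = <x, A^* y> gives (Ax)^T y = x^T (A^*) y, i.e. x^T A^T y = x^T (A^*) y. Since this holds for all x, y, we must have A^* = A^T. Therefore
A^* =
[[-3, -3, -2],
 [3, 1, 0],
 [0, 0, 0]].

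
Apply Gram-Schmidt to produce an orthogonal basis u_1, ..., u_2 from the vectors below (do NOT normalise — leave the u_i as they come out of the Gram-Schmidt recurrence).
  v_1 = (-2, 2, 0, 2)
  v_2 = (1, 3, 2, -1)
Orthogonal basis:
  u_1 = (-2, 2, 0, 2)
  u_2 = (4/3, 8/3, 2, -4/3)

Apply the Gram-Schmidt recurrence
  u_1 = v_1
  u_i = v_i − Σ_{j<i} ((v_i · u_j) / (u_j · u_j)) · u_j.

Step by step this gives:
  u_1 = (-2, 2, 0, 2)
  u_2 = (4/3, 8/3, 2, -4/3)

Orthogonality check:
  u_2 · u_1 = 0 (should be 0)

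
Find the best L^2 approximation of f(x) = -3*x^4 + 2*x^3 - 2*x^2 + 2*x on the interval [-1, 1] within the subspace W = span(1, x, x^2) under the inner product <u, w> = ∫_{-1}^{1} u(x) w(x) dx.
g(x) = -32*x^2/7 + 16*x/5 + 9/35

The best approximation g ∈ W is the orthogonal projection of f onto W. Writing g = a_0 + a_1 x + a_2 x^2, the coefficients solve the normal equations G · a = b where
  G_{ij} = <φ_i, φ_j> and b_i = <f, φ_i>, with φ_0 = 1, φ_1 = x, φ_2 = x^2.
G =
  [2, 0, 2/3]
  [0, 2/3, 0]
  [2/3, 0, 2/5],
b = (-38/15, 32/15, -58/35).
Solving gives a_0 = 9/35, a_1 = 16/5, a_2 = -32/7, so
  g(x) = -32*x^2/7 + 16*x/5 + 9/35.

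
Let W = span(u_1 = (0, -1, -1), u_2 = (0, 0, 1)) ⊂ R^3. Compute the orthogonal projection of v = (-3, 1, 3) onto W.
proj_W(v) = (0, 1, 3)

Set up U = [u_1 | ... | u_2] ∈ R^(3×2). The projector onto W = col(U) is P = U (U^T U)^(-1) U^T.
Compute U^T U =
  [2, -1]
  [-1, 1],
and U^T v = (-4, 3).
Solve U^T U · c = U^T v for the coefficients: c = (-1, 2). The projection is proj_W(v) = U c.
Check: (v - proj_W(v)) · u_1 = 0  (should be 0).
Check: (v - proj_W(v)) · u_2 = 0  (should be 0).
Result: proj_W(v) = (0, 1, 3).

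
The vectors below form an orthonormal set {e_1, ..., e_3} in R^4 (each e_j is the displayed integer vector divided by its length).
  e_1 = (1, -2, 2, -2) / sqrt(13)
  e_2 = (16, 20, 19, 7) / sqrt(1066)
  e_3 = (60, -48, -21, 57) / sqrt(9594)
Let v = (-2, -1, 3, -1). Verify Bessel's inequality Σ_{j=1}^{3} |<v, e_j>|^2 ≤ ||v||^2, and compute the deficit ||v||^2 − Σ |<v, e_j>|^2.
Σ |<v, e_j>|^2 = 114/13; ||v||^2 = 15; deficit = 81/13

Write each e_j = u_j / sqrt(<u_j, u_j>) where u_j is the displayed integer vector. Then <v, e_j> = <v, u_j> / sqrt(<u_j, u_j>), so |<v, e_j>|^2 = <v, u_j>^2 / <u_j, u_j>.
Coefficients: <v, e_1> = 8/sqrt(13), <v, e_2> = -2/sqrt(1066), <v, e_3> = -192/sqrt(9594).
Square and sum: Σ |<v, e_j>|^2 = 114/13.
Compute ||v||^2 = v·v = 15.
Deficit = 15 − 114/13 = 81/13 ≥ 0, confirming Bessel's inequality. (The deficit equals ||v − Σ <v,e_j> e_j||^2, the squared distance from v to span{e_j}.)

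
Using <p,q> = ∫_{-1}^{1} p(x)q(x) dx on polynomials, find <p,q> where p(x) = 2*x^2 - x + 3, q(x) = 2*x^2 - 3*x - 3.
<p,q> = -72/5

Expand the product: p(x)·q(x) = 4*x^4 - 8*x^3 + 3*x^2 - 6*x - 9.
∫_{-1}^{1} of each monomial x^k gives [2/(k+1) if k even, 0 if k odd]. Integrating term-by-term (or equivalently evaluating the antiderivative F(x) = 4*x^5/5 - 2*x^4 + x^3 - 3*x^2 - 9*x at the endpoints):
  F(1) − F(−1) = -61/5 − (11/5) = -72/5.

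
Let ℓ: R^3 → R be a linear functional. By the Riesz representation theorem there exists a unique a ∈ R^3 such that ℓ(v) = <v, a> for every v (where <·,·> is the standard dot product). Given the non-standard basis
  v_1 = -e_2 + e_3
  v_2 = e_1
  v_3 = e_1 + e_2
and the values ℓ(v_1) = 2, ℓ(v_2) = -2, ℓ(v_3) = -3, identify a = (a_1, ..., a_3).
a = (-2, -1, 1)

Write a = (a_1, ..., a_3) in the standard basis. For each basis vector v_i, ℓ(v_i) = <v_i, a> is a linear equation in the a_j's. Collect the n equations into a matrix system V a = ℓ, where row i of V is v_i (expressed in the standard basis). Since V is invertible (lower-triangular with 1s on the diagonal, up to permutation), solve by back-substitution:
  V =
[[0, -1, 1],
 [1, 0, 0],
 [1, 1, 0]]
  V a = (2, -2, -3)
Solving gives a = (-2, -1, 1).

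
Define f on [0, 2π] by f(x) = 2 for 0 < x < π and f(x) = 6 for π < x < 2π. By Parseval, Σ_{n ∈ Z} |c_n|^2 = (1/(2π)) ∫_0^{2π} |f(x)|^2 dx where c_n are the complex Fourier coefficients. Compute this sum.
Σ |c_n|^2 = 20

Parseval equates the L^2 energy of f (normalised by 1/(2π)) with the ℓ^2 sum of its Fourier coefficients: (1/(2π)) ∫_0^{2π} |f|^2 = Σ |c_n|^2.
Compute the left side: (1/(2π)) [∫_0^π 2^2 dx + ∫_π^{2π} 6^2 dx] = (1/(2π)) · (4π + 36π) = (4 + 36)/2 = 20.
So Σ_{n ∈ Z} |c_n|^2 = 20.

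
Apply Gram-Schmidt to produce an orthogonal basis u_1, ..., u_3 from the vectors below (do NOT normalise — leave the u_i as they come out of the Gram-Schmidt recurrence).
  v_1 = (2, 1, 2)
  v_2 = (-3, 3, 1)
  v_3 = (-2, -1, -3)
Orthogonal basis:
  u_1 = (2, 1, 2)
  u_2 = (-25/9, 28/9, 11/9)
  u_3 = (9/34, 36/85, -81/170)

Apply the Gram-Schmidt recurrence
  u_1 = v_1
  u_i = v_i − Σ_{j<i} ((v_i · u_j) / (u_j · u_j)) · u_j.

Step by step this gives:
  u_1 = (2, 1, 2)
  u_2 = (-25/9, 28/9, 11/9)
  u_3 = (9/34, 36/85, -81/170)

Orthogonality check:
  u_2 · u_1 = 0 (should be 0)
  u_3 · u_1 = 0 (should be 0)
  u_3 · u_2 = 0 (should be 0)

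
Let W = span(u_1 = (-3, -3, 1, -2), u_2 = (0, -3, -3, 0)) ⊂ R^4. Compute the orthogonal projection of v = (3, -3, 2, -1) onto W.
proj_W(v) = (-3/7, -11/14, -3/14, -2/7)

Set up U = [u_1 | ... | u_2] ∈ R^(4×2). The projector onto W = col(U) is P = U (U^T U)^(-1) U^T.
Compute U^T U =
  [23, 6]
  [6, 18],
and U^T v = (4, 3).
Solve U^T U · c = U^T v for the coefficients: c = (1/7, 5/42). The projection is proj_W(v) = U c.
Check: (v - proj_W(v)) · u_1 = 0  (should be 0).
Check: (v - proj_W(v)) · u_2 = 0  (should be 0).
Result: proj_W(v) = (-3/7, -11/14, -3/14, -2/7).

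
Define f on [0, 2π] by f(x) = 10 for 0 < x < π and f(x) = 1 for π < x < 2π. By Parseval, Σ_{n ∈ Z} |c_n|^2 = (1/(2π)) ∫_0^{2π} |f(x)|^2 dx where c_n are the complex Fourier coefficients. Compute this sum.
Σ |c_n|^2 = 101/2

Parseval equates the L^2 energy of f (normalised by 1/(2π)) with the ℓ^2 sum of its Fourier coefficients: (1/(2π)) ∫_0^{2π} |f|^2 = Σ |c_n|^2.
Compute the left side: (1/(2π)) [∫_0^π 10^2 dx + ∫_π^{2π} 1^2 dx] = (1/(2π)) · (100π + 1π) = (100 + 1)/2 = 101/2.
So Σ_{n ∈ Z} |c_n|^2 = 101/2.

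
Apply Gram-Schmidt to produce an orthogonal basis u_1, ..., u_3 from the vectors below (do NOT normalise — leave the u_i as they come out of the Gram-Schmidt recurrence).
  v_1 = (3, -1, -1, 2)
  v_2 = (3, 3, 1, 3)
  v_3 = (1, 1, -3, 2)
Orthogonal basis:
  u_1 = (3, -1, -1, 2)
  u_2 = (4/5, 56/15, 26/15, 23/15)
  u_3 = (-268/299, 344/299, -60/23, 8/13)

Apply the Gram-Schmidt recurrence
  u_1 = v_1
  u_i = v_i − Σ_{j<i} ((v_i · u_j) / (u_j · u_j)) · u_j.

Step by step this gives:
  u_1 = (3, -1, -1, 2)
  u_2 = (4/5, 56/15, 26/15, 23/15)
  u_3 = (-268/299, 344/299, -60/23, 8/13)

Orthogonality check:
  u_2 · u_1 = 0 (should be 0)
  u_3 · u_1 = 0 (should be 0)
  u_3 · u_2 = 0 (should be 0)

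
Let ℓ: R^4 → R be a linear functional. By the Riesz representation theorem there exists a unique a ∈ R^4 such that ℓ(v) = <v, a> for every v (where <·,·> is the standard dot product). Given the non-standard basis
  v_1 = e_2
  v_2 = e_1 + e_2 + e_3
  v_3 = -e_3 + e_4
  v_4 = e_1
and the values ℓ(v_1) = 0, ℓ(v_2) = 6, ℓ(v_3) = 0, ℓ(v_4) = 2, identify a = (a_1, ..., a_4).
a = (2, 0, 4, 4)

Write a = (a_1, ..., a_4) in the standard basis. For each basis vector v_i, ℓ(v_i) = <v_i, a> is a linear equation in the a_j's. Collect the n equations into a matrix system V a = ℓ, where row i of V is v_i (expressed in the standard basis). Since V is invertible (lower-triangular with 1s on the diagonal, up to permutation), solve by back-substitution:
  V =
[[0, 1, 0, 0],
 [1, 1, 1, 0],
 [0, 0, -1, 1],
 [1, 0, 0, 0]]
  V a = (0, 6, 0, 2)
Solving gives a = (2, 0, 4, 4).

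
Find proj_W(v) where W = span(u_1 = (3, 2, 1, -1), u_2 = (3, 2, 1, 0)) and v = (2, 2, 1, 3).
proj_W(v) = (33/14, 11/7, 11/14, 3)

Set up U = [u_1 | ... | u_2] ∈ R^(4×2). The projector onto W = col(U) is P = U (U^T U)^(-1) U^T.
Compute U^T U =
  [15, 14]
  [14, 14],
and U^T v = (8, 11).
Solve U^T U · c = U^T v for the coefficients: c = (-3, 53/14). The projection is proj_W(v) = U c.
Check: (v - proj_W(v)) · u_1 = 0  (should be 0).
Check: (v - proj_W(v)) · u_2 = 0  (should be 0).
Result: proj_W(v) = (33/14, 11/7, 11/14, 3).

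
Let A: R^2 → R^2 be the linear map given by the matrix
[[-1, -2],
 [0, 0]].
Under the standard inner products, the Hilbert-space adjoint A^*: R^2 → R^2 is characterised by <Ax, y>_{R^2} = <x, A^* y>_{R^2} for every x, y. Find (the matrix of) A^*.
A^* = A^T =
[[-1, 0],
 [-2, 0]]

For real matrices with standard dot products, the defining identity <Ax, y> = <x, A^* y> gives (Ax)^T y = x^T (A^*) y, i.e. x^T A^T y = x^T (A^*) y. Since this holds for all x, y, we must have A^* = A^T. Therefore
A^* =
[[-1, 0],
 [-2, 0]].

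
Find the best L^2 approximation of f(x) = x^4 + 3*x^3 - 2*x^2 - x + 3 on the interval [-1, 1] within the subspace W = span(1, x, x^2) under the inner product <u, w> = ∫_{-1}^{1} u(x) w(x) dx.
g(x) = -8*x^2/7 + 4*x/5 + 102/35

The best approximation g ∈ W is the orthogonal projection of f onto W. Writing g = a_0 + a_1 x + a_2 x^2, the coefficients solve the normal equations G · a = b where
  G_{ij} = <φ_i, φ_j> and b_i = <f, φ_i>, with φ_0 = 1, φ_1 = x, φ_2 = x^2.
G =
  [2, 0, 2/3]
  [0, 2/3, 0]
  [2/3, 0, 2/5],
b = (76/15, 8/15, 52/35).
Solving gives a_0 = 102/35, a_1 = 4/5, a_2 = -8/7, so
  g(x) = -8*x^2/7 + 4*x/5 + 102/35.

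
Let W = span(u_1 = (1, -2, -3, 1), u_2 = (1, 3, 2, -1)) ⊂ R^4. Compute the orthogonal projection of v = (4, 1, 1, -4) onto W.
proj_W(v) = (8/3, 3, 1/3, -2/3)

Set up U = [u_1 | ... | u_2] ∈ R^(4×2). The projector onto W = col(U) is P = U (U^T U)^(-1) U^T.
Compute U^T U =
  [15, -12]
  [-12, 15],
and U^T v = (-5, 13).
Solve U^T U · c = U^T v for the coefficients: c = (1, 5/3). The projection is proj_W(v) = U c.
Check: (v - proj_W(v)) · u_1 = 0  (should be 0).
Check: (v - proj_W(v)) · u_2 = 0  (should be 0).
Result: proj_W(v) = (8/3, 3, 1/3, -2/3).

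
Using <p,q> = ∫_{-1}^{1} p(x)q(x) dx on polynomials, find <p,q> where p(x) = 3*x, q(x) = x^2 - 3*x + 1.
<p,q> = -6

Expand the product: p(x)·q(x) = 3*x^3 - 9*x^2 + 3*x.
∫_{-1}^{1} of each monomial x^k gives [2/(k+1) if k even, 0 if k odd]. Integrating term-by-term (or equivalently evaluating the antiderivative F(x) = 3*x^4/4 - 3*x^3 + 3*x^2/2 at the endpoints):
  F(1) − F(−1) = -3/4 − (21/4) = -6.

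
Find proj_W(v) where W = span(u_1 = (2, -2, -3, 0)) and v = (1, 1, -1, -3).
proj_W(v) = (6/17, -6/17, -9/17, 0)

Set up U = [u_1 | ... | u_1] ∈ R^(4×1). The projector onto W = col(U) is P = U (U^T U)^(-1) U^T.
Compute U^T U =
  [17],
and U^T v = (3).
Solve U^T U · c = U^T v for the coefficients: c = (3/17). The projection is proj_W(v) = U c.
Check: (v - proj_W(v)) · u_1 = 0  (should be 0).
Result: proj_W(v) = (6/17, -6/17, -9/17, 0).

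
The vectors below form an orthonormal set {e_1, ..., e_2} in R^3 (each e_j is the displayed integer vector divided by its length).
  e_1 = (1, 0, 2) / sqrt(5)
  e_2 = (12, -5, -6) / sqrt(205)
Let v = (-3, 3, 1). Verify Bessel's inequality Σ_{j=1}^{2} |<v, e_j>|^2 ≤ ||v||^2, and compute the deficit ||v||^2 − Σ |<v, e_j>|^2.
Σ |<v, e_j>|^2 = 658/41; ||v||^2 = 19; deficit = 121/41

Write each e_j = u_j / sqrt(<u_j, u_j>) where u_j is the displayed integer vector. Then <v, e_j> = <v, u_j> / sqrt(<u_j, u_j>), so |<v, e_j>|^2 = <v, u_j>^2 / <u_j, u_j>.
Coefficients: <v, e_1> = -1/sqrt(5), <v, e_2> = -57/sqrt(205).
Square and sum: Σ |<v, e_j>|^2 = 658/41.
Compute ||v||^2 = v·v = 19.
Deficit = 19 − 658/41 = 121/41 ≥ 0, confirming Bessel's inequality. (The deficit equals ||v − Σ <v,e_j> e_j||^2, the squared distance from v to span{e_j}.)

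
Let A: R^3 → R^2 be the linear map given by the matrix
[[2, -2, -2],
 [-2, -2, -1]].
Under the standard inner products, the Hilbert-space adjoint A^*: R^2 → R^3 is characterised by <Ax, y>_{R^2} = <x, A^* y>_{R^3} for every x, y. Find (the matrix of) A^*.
A^* = A^T =
[[2, -2],
 [-2, -2],
 [-2, -1]]

For real matrices with standard dot products, the defining identity <Ax, y> = <x, A^* y> gives (Ax)^T y = x^T (A^*) y, i.e. x^T A^T y = x^T (A^*) y. Since this holds for all x, y, we must have A^* = A^T. Therefore
A^* =
[[2, -2],
 [-2, -2],
 [-2, -1]].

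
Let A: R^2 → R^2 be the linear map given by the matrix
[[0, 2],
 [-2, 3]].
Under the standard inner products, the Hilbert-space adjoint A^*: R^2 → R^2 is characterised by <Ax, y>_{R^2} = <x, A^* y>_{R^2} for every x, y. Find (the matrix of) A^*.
A^* = A^T =
[[0, -2],
 [2, 3]]

For real matrices with standard dot products, the defining identity <Ax, y> = <x, A^* y> gives (Ax)^T y = x^T (A^*) y, i.e. x^T A^T y = x^T (A^*) y. Since this holds for all x, y, we must have A^* = A^T. Therefore
A^* =
[[0, -2],
 [2, 3]].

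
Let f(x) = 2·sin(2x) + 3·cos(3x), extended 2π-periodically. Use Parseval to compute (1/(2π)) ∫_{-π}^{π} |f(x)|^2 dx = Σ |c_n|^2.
Σ |c_n|^2 = 13/2

Expand |f|^2 and use orthogonality of {sin(nx), cos(mx)} on [-π, π]:
  ∫_{-π}^{π} sin(nx)^2 dx = π, ∫ cos(mx)^2 dx = π, and cross terms integrate to 0.
So ∫_{-π}^{π} f(x)^2 dx = 2^2 · π + 3^2 · π = (4 + 9)π.
Divide by 2π: (4 + 9)/2 = 13/2.
By Parseval, this equals Σ |c_n|^2.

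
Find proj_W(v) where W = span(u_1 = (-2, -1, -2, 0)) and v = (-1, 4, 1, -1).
proj_W(v) = (8/9, 4/9, 8/9, 0)

Set up U = [u_1 | ... | u_1] ∈ R^(4×1). The projector onto W = col(U) is P = U (U^T U)^(-1) U^T.
Compute U^T U =
  [9],
and U^T v = (-4).
Solve U^T U · c = U^T v for the coefficients: c = (-4/9). The projection is proj_W(v) = U c.
Check: (v - proj_W(v)) · u_1 = 0  (should be 0).
Result: proj_W(v) = (8/9, 4/9, 8/9, 0).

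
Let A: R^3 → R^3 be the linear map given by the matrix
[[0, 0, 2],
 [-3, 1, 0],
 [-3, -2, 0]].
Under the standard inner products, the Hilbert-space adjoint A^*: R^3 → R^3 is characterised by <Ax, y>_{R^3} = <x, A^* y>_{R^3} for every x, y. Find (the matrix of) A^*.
A^* = A^T =
[[0, -3, -3],
 [0, 1, -2],
 [2, 0, 0]]

For real matrices with standard dot products, the defining identity <Ax, y> = <x, A^* y> gives (Ax)^T y = x^T (A^*) y, i.e. x^T A^T y = x^T (A^*) y. Since this holds for all x, y, we must have A^* = A^T. Therefore
A^* =
[[0, -3, -3],
 [0, 1, -2],
 [2, 0, 0]].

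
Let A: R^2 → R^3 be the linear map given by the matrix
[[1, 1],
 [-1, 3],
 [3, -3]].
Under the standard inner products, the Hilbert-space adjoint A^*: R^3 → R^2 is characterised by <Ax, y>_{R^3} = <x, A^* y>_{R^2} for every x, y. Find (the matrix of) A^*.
A^* = A^T =
[[1, -1, 3],
 [1, 3, -3]]

For real matrices with standard dot products, the defining identity <Ax, y> = <x, A^* y> gives (Ax)^T y = x^T (A^*) y, i.e. x^T A^T y = x^T (A^*) y. Since this holds for all x, y, we must have A^* = A^T. Therefore
A^* =
[[1, -1, 3],
 [1, 3, -3]].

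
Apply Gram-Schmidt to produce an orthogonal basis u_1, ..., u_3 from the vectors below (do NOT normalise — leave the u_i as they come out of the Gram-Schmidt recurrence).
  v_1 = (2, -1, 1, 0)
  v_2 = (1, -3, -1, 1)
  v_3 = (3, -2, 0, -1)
Orthogonal basis:
  u_1 = (2, -1, 1, 0)
  u_2 = (-1/3, -7/3, -5/3, 1)
  u_3 = (3/7, 0, -6/7, -9/7)

Apply the Gram-Schmidt recurrence
  u_1 = v_1
  u_i = v_i − Σ_{j<i} ((v_i · u_j) / (u_j · u_j)) · u_j.

Step by step this gives:
  u_1 = (2, -1, 1, 0)
  u_2 = (-1/3, -7/3, -5/3, 1)
  u_3 = (3/7, 0, -6/7, -9/7)

Orthogonality check:
  u_2 · u_1 = 0 (should be 0)
  u_3 · u_1 = 0 (should be 0)
  u_3 · u_2 = 0 (should be 0)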